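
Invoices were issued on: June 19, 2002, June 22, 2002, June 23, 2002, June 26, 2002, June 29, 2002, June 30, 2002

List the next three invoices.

July 3, 2002; July 6, 2002; July 7, 2002

The gap pattern 3, 1, 3, 3, 1 repeats every 3 events.
These are the Wednesdays, Saturdays and Sundays of each week.
The following Wednesday is July 3, 2002.
Next Saturday: July 6, 2002.
The following Sunday is July 7, 2002.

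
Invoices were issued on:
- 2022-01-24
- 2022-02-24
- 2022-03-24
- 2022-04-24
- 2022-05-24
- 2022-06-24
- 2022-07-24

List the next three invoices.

Gaps: 31, 28, 31, 30, 31, 30 days — not constant. Every event is on the 24th of the month.
Pattern: the 24th of each month.
Next: August 2022 → 2022-08-24.
September 2022: 2022-09-24.
Next: October 2022 → 2022-10-24.

2022-08-24, 2022-09-24, 2022-10-24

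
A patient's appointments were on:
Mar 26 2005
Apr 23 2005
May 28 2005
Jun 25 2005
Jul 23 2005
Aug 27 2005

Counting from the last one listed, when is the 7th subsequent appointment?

All dates are Saturdays, 28, 35, 28, 28, 35 days apart.
Specifically, the 4th Saturday of each month.
4th Saturday of September 2005: Sep 24 2005.
October 2005 — 4th Saturday is Oct 22 2005.
November 2005 — 4th Saturday is Nov 26 2005.
December 2005 — 4th Saturday is Dec 24 2005.
January 2006 — 4th Saturday is Jan 28 2006.
4th Saturday of February 2006: Feb 25 2006.
4th Saturday of March 2006: Mar 25 2006.

Mar 25 2006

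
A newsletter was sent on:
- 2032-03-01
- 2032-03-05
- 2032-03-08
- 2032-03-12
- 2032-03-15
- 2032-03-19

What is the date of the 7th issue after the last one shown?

2032-04-12

Every event lands on a Monday or Friday (gaps cycle 4, 3, 4, 3, 4).
So the schedule is: every Monday and Friday.
The following Monday is 2032-03-22.
Next Friday: 2032-03-26.
The following Monday is 2032-03-29.
Next Friday: 2032-04-02.
The following Monday is 2032-04-05.
The following Friday is 2032-04-09.
Next Monday: 2032-04-12.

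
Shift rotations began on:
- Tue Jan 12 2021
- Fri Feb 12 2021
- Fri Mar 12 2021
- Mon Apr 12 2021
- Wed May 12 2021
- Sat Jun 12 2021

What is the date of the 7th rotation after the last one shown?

The day-of-month is always 12 (31, 28, 31, 30, 31 days between events).
So this recurs on the 12th of each month.
Next: July 2021 → Mon Jul 12 2021.
Next: August 2021 → Thu Aug 12 2021.
September 2021: Sun Sep 12 2021.
Next: October 2021 → Tue Oct 12 2021.
November 2021: Fri Nov 12 2021.
Next: December 2021 → Sun Dec 12 2021.
Next: January 2022 → Wed Jan 12 2022.

Wed Jan 12 2022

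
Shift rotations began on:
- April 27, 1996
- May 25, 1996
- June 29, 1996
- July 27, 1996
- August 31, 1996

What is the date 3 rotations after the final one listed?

All Saturdays; the gaps (28, 35, 28, 35) vary with month length.
This is the last Saturday of each month.
September 1996 ends with Saturday September 28, 1996.
Last Saturday of October 1996: October 26, 1996.
Last Saturday of November 1996: November 30, 1996.

November 30, 1996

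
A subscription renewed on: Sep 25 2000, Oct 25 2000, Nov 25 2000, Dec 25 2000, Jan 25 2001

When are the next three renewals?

Feb 25 2001, Mar 25 2001, Apr 25 2001

The day-of-month is always 25 (30, 31, 30, 31 days between events).
So this recurs on the 25th of each month.
February 2001: Feb 25 2001.
Next: March 2001 → Mar 25 2001.
April 2001: Apr 25 2001.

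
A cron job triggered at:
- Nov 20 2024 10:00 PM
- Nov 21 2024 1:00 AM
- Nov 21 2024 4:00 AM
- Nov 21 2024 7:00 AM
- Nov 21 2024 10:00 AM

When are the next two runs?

Nov 21 2024 1:00 PM, Nov 21 2024 4:00 PM

Gaps: 3, 3, 3, 3 hours — each event is 3 hours after the previous one.
Nov 21 2024 10:00 AM + 3 h = Nov 21 2024 1:00 PM.
Nov 21 2024 1:00 PM + 3 h = Nov 21 2024 4:00 PM.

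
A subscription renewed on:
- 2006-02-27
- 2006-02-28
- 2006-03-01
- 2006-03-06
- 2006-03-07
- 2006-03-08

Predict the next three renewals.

2006-03-13, 2006-03-14, 2006-03-15

The gap pattern 1, 1, 5, 1, 1 repeats every 3 events.
These are the Mondays, Tuesdays and Wednesdays of each week.
The following Monday is 2006-03-13.
The following Tuesday is 2006-03-14.
The following Wednesday is 2006-03-15.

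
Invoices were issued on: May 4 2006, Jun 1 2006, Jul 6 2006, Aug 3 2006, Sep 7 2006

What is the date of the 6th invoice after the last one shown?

Gaps: 28, 35, 28, 35 days — a mix of 28 and 35. Every date is a Thursday.
Each is the 1st Thursday of its month.
October 2006 — 1st Thursday is Oct 5 2006.
1st Thursday of November 2006: Nov 2 2006.
1st Thursday of December 2006: Dec 7 2006.
1st Thursday of January 2007: Jan 4 2007.
February 2007 — 1st Thursday is Feb 1 2007.
1st Thursday of March 2007: Mar 1 2007.

Mar 1 2007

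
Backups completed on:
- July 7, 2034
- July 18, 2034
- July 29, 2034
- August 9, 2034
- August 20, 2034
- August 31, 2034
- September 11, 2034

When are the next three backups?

September 22, 2034; October 3, 2034; October 14, 2034

Every event comes 11 days after the last (11, 11, 11, 11, 11, 11).
September 11, 2034 + 11 days = September 22, 2034.
September 22, 2034 + 11 days = October 3, 2034.
October 3, 2034 + 11 days = October 14, 2034.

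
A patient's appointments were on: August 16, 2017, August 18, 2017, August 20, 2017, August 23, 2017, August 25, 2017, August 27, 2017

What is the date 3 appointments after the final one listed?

September 3, 2017

Gaps: 2, 2, 3, 2, 2 days — not constant, but cyclic with period 3.
The events fall on every Wednesday, Friday and Sunday.
The following Wednesday is August 30, 2017.
Next Friday: September 1, 2017.
The following Sunday is September 3, 2017.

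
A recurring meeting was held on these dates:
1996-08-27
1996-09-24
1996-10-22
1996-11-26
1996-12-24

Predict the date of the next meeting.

Gaps: 28, 28, 35, 28 days — a mix of 28 and 35. Every date is a Tuesday.
Each is the 4th Tuesday of its month.
4th Tuesday of January 1997: 1997-01-28.

1997-01-28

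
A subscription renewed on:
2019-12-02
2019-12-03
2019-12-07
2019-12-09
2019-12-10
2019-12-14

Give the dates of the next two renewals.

2019-12-16, 2019-12-17

The gap pattern 1, 4, 2, 1, 4 repeats every 3 events.
These are the Mondays, Tuesdays and Saturdays of each week.
Next Monday: 2019-12-16.
The following Tuesday is 2019-12-17.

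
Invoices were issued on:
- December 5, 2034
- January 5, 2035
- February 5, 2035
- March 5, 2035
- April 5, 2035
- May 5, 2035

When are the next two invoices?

Gaps: 31, 31, 28, 31, 30 days — not constant. Every event is on the 5th of the month.
Pattern: the 5th of each month.
June 2035: June 5, 2035.
Next: July 2035 → July 5, 2035.

June 5, 2035; July 5, 2035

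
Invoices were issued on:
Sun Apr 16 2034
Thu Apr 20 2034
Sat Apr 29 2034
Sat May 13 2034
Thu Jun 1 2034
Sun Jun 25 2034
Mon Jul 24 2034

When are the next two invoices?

Sun Aug 27 2034, Thu Oct 5 2034

Gaps: 4, 9, 14, 19, 24, 29 days — each gap is 5 larger than the previous one.
Next gap: 34 days. Mon Jul 24 2034 + 34 days = Sun Aug 27 2034.
Next gap: 39 days. Sun Aug 27 2034 + 39 days = Thu Oct 5 2034.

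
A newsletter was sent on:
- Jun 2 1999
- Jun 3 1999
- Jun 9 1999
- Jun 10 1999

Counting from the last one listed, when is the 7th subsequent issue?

Jul 7 1999

Every event lands on a Wednesday or Thursday (gaps cycle 1, 6, 1).
So the schedule is: every Wednesday and Thursday.
The following Wednesday is Jun 16 1999.
Next Thursday: Jun 17 1999.
The following Wednesday is Jun 23 1999.
The following Thursday is Jun 24 1999.
The following Wednesday is Jun 30 1999.
The following Thursday is Jul 1 1999.
Next Wednesday: Jul 7 1999.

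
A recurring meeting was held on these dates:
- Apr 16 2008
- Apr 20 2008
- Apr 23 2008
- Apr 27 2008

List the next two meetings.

Gaps: 4, 3, 4 days — not constant, but cyclic with period 2.
The events fall on every Wednesday and Sunday.
Next Wednesday: Apr 30 2008.
Next Sunday: May 4 2008.

Apr 30 2008, May 4 2008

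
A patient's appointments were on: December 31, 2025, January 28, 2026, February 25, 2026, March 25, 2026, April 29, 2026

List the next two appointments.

These are Wednesdays with 28, 28, 28, 35-day gaps.
Each is the final Wednesday of its month — December 31, 2025 is past the 28th, so '4th Wednesday' doesn't fit.
Last Wednesday of May 2026: May 27, 2026.
June 2026 ends with Wednesday June 24, 2026.

May 27, 2026; June 24, 2026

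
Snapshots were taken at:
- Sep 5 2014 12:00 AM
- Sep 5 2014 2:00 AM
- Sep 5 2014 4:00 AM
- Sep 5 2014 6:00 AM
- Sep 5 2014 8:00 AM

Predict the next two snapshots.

The interval is a steady 2 hours (2, 2, 2, 2).
Sep 5 2014 8:00 AM + 2 h = Sep 5 2014 10:00 AM.
Sep 5 2014 10:00 AM + 2 h = Sep 5 2014 12:00 PM.

Sep 5 2014 10:00 AM, Sep 5 2014 12:00 PM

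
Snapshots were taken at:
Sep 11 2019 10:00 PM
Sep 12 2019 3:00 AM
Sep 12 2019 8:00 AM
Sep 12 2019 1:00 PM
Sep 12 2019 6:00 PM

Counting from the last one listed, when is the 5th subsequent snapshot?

Sep 13 2019 7:00 PM

Spacing: 5, 5, 5, 5 h — constant 5 h.
Sep 12 2019 6:00 PM + 5 h = Sep 12 2019 11:00 PM.
Sep 12 2019 11:00 PM + 5 h = Sep 13 2019 4:00 AM.
Sep 13 2019 4:00 AM + 5 h = Sep 13 2019 9:00 AM.
Sep 13 2019 9:00 AM + 5 h = Sep 13 2019 2:00 PM.
Sep 13 2019 2:00 PM + 5 h = Sep 13 2019 7:00 PM.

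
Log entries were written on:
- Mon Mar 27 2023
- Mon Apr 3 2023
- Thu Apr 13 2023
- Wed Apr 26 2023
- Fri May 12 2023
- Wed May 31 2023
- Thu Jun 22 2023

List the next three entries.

Mon Jul 17 2023, Mon Aug 14 2023, Thu Sep 14 2023

Gaps: 7, 10, 13, 16, 19, 22 days — each gap is 3 larger than the previous one.
Next gap: 25 days. Thu Jun 22 2023 + 25 days = Mon Jul 17 2023.
Next gap: 28 days. Mon Jul 17 2023 + 28 days = Mon Aug 14 2023.
Next gap: 31 days. Mon Aug 14 2023 + 31 days = Thu Sep 14 2023.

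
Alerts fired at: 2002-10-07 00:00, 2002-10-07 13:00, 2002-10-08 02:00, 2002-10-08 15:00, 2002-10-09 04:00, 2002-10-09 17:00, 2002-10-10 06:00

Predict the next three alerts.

Spacing: 13, 13, 13, 13, 13, 13 h — constant 13 h.
2002-10-10 06:00 + 13 h = 2002-10-10 19:00.
2002-10-10 19:00 + 13 h = 2002-10-11 08:00.
2002-10-11 08:00 + 13 h = 2002-10-11 21:00.

2002-10-10 19:00, 2002-10-11 08:00, 2002-10-11 21:00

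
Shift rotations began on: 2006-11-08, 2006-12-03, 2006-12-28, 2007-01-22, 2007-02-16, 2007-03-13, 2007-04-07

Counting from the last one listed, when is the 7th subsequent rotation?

2007-09-29

Gaps between consecutive events: 25, 25, 25, 25, 25, 25 days — a constant 25-day interval.
2007-04-07 + 25 days = 2007-05-02.
2007-05-02 + 25 days = 2007-05-27.
2007-05-27 + 25 days = 2007-06-21.
2007-06-21 + 25 days = 2007-07-16.
2007-07-16 + 25 days = 2007-08-10.
2007-08-10 + 25 days = 2007-09-04.
2007-09-04 + 25 days = 2007-09-29.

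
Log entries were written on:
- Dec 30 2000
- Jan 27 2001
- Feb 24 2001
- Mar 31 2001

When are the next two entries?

Apr 28 2001, May 26 2001

These are Saturdays with 28, 28, 35-day gaps.
Each is the final Saturday of its month — Dec 30 2000 is past the 28th, so '4th Saturday' doesn't fit.
April 2001 ends with Saturday Apr 28 2001.
Last Saturday of May 2001: May 26 2001.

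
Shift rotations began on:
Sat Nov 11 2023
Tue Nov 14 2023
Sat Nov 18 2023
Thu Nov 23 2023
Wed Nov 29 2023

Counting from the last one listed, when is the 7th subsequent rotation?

The spacing grows by 1 each time: 3, 4, 5, 6 days.
Next gap: 7 days. Wed Nov 29 2023 + 7 days = Wed Dec 6 2023.
Next gap: 8 days. Wed Dec 6 2023 + 8 days = Thu Dec 14 2023.
Next gap: 9 days. Thu Dec 14 2023 + 9 days = Sat Dec 23 2023.
Next gap: 10 days. Sat Dec 23 2023 + 10 days = Tue Jan 2 2024.
Next gap: 11 days. Tue Jan 2 2024 + 11 days = Sat Jan 13 2024.
Next gap: 12 days. Sat Jan 13 2024 + 12 days = Thu Jan 25 2024.
Next gap: 13 days. Thu Jan 25 2024 + 13 days = Wed Feb 7 2024.

Wed Feb 7 2024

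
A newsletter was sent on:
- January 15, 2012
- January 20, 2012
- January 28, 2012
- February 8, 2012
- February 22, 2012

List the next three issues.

The spacing grows by 3 each time: 5, 8, 11, 14 days.
Next gap: 17 days. February 22, 2012 + 17 days = March 10, 2012.
Next gap: 20 days. March 10, 2012 + 20 days = March 30, 2012.
Next gap: 23 days. March 30, 2012 + 23 days = April 22, 2012.

March 10, 2012; March 30, 2012; April 22, 2012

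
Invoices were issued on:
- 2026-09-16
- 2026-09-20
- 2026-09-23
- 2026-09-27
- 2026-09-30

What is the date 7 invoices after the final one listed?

The gap pattern 4, 3, 4, 3 repeats every 2 events.
These are the Wednesdays and Sundays of each week.
The following Sunday is 2026-10-04.
Next Wednesday: 2026-10-07.
The following Sunday is 2026-10-11.
Next Wednesday: 2026-10-14.
Next Sunday: 2026-10-18.
The following Wednesday is 2026-10-21.
The following Sunday is 2026-10-25.

2026-10-25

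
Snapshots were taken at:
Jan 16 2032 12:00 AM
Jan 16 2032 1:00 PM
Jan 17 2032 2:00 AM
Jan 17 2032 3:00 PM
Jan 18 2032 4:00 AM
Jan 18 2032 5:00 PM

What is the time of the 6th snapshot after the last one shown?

Jan 21 2032 11:00 PM

Spacing: 13, 13, 13, 13, 13 h — constant 13 h.
Jan 18 2032 5:00 PM + 13 h = Jan 19 2032 6:00 AM.
Jan 19 2032 6:00 AM + 13 h = Jan 19 2032 7:00 PM.
Jan 19 2032 7:00 PM + 13 h = Jan 20 2032 8:00 AM.
Jan 20 2032 8:00 AM + 13 h = Jan 20 2032 9:00 PM.
Jan 20 2032 9:00 PM + 13 h = Jan 21 2032 10:00 AM.
Jan 21 2032 10:00 AM + 13 h = Jan 21 2032 11:00 PM.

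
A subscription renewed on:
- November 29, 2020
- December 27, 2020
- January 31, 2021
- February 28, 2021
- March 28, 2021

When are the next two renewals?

April 25, 2021; May 30, 2021

All Sundays; the gaps (28, 35, 28, 28) vary with month length.
This is the last Sunday of each month.
Last Sunday of April 2021: April 25, 2021.
Last Sunday of May 2021: May 30, 2021.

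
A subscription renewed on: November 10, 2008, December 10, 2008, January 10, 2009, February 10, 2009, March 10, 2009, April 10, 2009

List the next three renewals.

Each date is the 10th; the gaps (30, 31, 31, 28, 31) track the month lengths.
The rule is the 10th of each month.
May 2009: May 10, 2009.
June 2009: June 10, 2009.
Next: July 2009 → July 10, 2009.

May 10, 2009; June 10, 2009; July 10, 2009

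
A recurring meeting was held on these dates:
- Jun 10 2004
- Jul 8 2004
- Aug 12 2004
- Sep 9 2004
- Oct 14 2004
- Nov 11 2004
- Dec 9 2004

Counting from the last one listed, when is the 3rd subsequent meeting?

These are Thursdays at 28- or 35-day spacing (28, 35, 28, 35, 28, 28).
The pattern: 2nd Thursday of the month.
2nd Thursday of January 2005: Jan 13 2005.
2nd Thursday of February 2005: Feb 10 2005.
2nd Thursday of March 2005: Mar 10 2005.

Mar 10 2005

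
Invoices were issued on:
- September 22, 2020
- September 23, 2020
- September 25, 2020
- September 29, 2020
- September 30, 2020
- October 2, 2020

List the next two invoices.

October 6, 2020; October 7, 2020

Gaps: 1, 2, 4, 1, 2 days — not constant, but cyclic with period 3.
The events fall on every Tuesday, Wednesday and Friday.
Next Tuesday: October 6, 2020.
The following Wednesday is October 7, 2020.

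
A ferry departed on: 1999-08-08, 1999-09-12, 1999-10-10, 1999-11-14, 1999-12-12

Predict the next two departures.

2000-01-09, 2000-02-13

These are Sundays at 28- or 35-day spacing (35, 28, 35, 28).
The pattern: 2nd Sunday of the month.
January 2000 — 2nd Sunday is 2000-01-09.
February 2000 — 2nd Sunday is 2000-02-13.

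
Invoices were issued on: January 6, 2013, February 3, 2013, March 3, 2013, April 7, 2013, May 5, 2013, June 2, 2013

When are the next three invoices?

July 7, 2013; August 4, 2013; September 1, 2013

These are Sundays at 28- or 35-day spacing (28, 28, 35, 28, 28).
The pattern: 1st Sunday of the month.
July 2013 — 1st Sunday is July 7, 2013.
1st Sunday of August 2013: August 4, 2013.
September 2013 — 1st Sunday is September 1, 2013.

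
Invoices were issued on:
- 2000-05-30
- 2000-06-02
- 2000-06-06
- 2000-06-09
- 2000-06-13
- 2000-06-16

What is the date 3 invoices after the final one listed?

2000-06-27

The gap pattern 3, 4, 3, 4, 3 repeats every 2 events.
These are the Tuesdays and Fridays of each week.
Next Tuesday: 2000-06-20.
The following Friday is 2000-06-23.
Next Tuesday: 2000-06-27.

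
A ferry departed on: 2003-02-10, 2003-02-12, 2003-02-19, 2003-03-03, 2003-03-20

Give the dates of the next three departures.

2003-04-11, 2003-05-08, 2003-06-09

Intervals are 2, 7, 12, 17 days — an arithmetic progression with common difference 5.
Next gap: 22 days. 2003-03-20 + 22 days = 2003-04-11.
Next gap: 27 days. 2003-04-11 + 27 days = 2003-05-08.
Next gap: 32 days. 2003-05-08 + 32 days = 2003-06-09.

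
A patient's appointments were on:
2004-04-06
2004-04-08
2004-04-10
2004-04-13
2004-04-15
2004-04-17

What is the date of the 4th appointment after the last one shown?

The gap pattern 2, 2, 3, 2, 2 repeats every 3 events.
These are the Tuesdays, Thursdays and Saturdays of each week.
The following Tuesday is 2004-04-20.
The following Thursday is 2004-04-22.
Next Saturday: 2004-04-24.
The following Tuesday is 2004-04-27.

2004-04-27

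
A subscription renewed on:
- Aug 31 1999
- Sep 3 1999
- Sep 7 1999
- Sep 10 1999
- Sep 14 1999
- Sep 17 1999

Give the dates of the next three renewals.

The gap pattern 3, 4, 3, 4, 3 repeats every 2 events.
These are the Tuesdays and Fridays of each week.
Next Tuesday: Sep 21 1999.
The following Friday is Sep 24 1999.
The following Tuesday is Sep 28 1999.

Sep 21 1999, Sep 24 1999, Sep 28 1999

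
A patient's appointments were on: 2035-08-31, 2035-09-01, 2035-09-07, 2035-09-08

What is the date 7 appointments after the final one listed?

2035-10-05

Gaps: 1, 6, 1 days — not constant, but cyclic with period 2.
The events fall on every Friday and Saturday.
Next Friday: 2035-09-14.
Next Saturday: 2035-09-15.
Next Friday: 2035-09-21.
Next Saturday: 2035-09-22.
The following Friday is 2035-09-28.
The following Saturday is 2035-09-29.
Next Friday: 2035-10-05.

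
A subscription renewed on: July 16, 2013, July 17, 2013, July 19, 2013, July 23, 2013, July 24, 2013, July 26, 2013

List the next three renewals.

July 30, 2013; July 31, 2013; August 2, 2013

Gaps: 1, 2, 4, 1, 2 days — not constant, but cyclic with period 3.
The events fall on every Tuesday, Wednesday and Friday.
The following Tuesday is July 30, 2013.
Next Wednesday: July 31, 2013.
Next Friday: August 2, 2013.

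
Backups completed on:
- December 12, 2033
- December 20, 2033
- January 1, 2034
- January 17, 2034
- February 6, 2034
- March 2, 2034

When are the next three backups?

Gaps: 8, 12, 16, 20, 24 days — each gap is 4 larger than the previous one.
Next gap: 28 days. March 2, 2034 + 28 days = March 30, 2034.
Next gap: 32 days. March 30, 2034 + 32 days = May 1, 2034.
Next gap: 36 days. May 1, 2034 + 36 days = June 6, 2034.

March 30, 2034; May 1, 2034; June 6, 2034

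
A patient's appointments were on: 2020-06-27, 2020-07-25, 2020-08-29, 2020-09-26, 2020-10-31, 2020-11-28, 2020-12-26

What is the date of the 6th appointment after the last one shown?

Every date is a Saturday; gaps 28, 35, 28, 35, 28, 28 days.
Each is the last Saturday of its month (at least one falls on the 29th or later, ruling out '4th Saturday').
Last Saturday of January 2021: 2021-01-30.
February 2021 ends with Saturday 2021-02-27.
Last Saturday of March 2021: 2021-03-27.
Last Saturday of April 2021: 2021-04-24.
May 2021 ends with Saturday 2021-05-29.
June 2021 ends with Saturday 2021-06-26.

2021-06-26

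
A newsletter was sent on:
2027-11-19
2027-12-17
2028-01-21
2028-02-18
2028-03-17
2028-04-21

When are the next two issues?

All dates are Fridays, 28, 35, 28, 28, 35 days apart.
Specifically, the 3rd Friday of each month.
3rd Friday of May 2028: 2028-05-19.
June 2028 — 3rd Friday is 2028-06-16.

2028-05-19, 2028-06-16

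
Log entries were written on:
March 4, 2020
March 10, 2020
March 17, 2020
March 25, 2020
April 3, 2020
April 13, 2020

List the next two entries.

Intervals are 6, 7, 8, 9, 10 days — an arithmetic progression with common difference 1.
Next gap: 11 days. April 13, 2020 + 11 days = April 24, 2020.
Next gap: 12 days. April 24, 2020 + 12 days = May 6, 2020.

April 24, 2020; May 6, 2020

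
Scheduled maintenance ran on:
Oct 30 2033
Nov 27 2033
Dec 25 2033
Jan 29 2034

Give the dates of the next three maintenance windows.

These are Sundays with 28, 28, 35-day gaps.
Each is the final Sunday of its month — Oct 30 2033 is past the 28th, so '4th Sunday' doesn't fit.
Last Sunday of February 2034: Feb 26 2034.
March 2034 ends with Sunday Mar 26 2034.
April 2034 ends with Sunday Apr 30 2034.

Feb 26 2034, Mar 26 2034, Apr 30 2034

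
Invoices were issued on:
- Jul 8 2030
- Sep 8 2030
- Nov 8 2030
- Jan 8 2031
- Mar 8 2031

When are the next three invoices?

Gaps: 62, 61, 61, 59 days — not constant. Every event is on the 8th of the month.
Pattern: the 8th of every 2 months.
May 2031: May 8 2031.
July 2031: Jul 8 2031.
September 2031: Sep 8 2031.

May 8 2031, Jul 8 2031, Sep 8 2031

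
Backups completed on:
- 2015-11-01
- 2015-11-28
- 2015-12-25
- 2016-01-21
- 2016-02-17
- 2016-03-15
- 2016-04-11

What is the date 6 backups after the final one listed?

2016-09-20

The spacing is 27, 27, 27, 27, 27, 27 days — always 27 days.
2016-04-11 + 27 days = 2016-05-08.
2016-05-08 + 27 days = 2016-06-04.
2016-06-04 + 27 days = 2016-07-01.
2016-07-01 + 27 days = 2016-07-28.
2016-07-28 + 27 days = 2016-08-24.
2016-08-24 + 27 days = 2016-09-20.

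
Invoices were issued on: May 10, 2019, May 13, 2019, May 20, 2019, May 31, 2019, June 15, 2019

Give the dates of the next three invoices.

July 4, 2019; July 27, 2019; August 23, 2019

Intervals are 3, 7, 11, 15 days — an arithmetic progression with common difference 4.
Next gap: 19 days. June 15, 2019 + 19 days = July 4, 2019.
Next gap: 23 days. July 4, 2019 + 23 days = July 27, 2019.
Next gap: 27 days. July 27, 2019 + 27 days = August 23, 2019.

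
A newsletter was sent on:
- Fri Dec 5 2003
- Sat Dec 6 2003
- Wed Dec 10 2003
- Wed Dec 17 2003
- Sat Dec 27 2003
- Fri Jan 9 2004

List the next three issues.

Sun Jan 25 2004, Fri Feb 13 2004, Sat Mar 6 2004

Intervals are 1, 4, 7, 10, 13 days — an arithmetic progression with common difference 3.
Next gap: 16 days. Fri Jan 9 2004 + 16 days = Sun Jan 25 2004.
Next gap: 19 days. Sun Jan 25 2004 + 19 days = Fri Feb 13 2004.
Next gap: 22 days. Fri Feb 13 2004 + 22 days = Sat Mar 6 2004.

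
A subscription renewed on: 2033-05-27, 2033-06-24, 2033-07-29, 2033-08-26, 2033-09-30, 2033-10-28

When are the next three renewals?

All Fridays; the gaps (28, 35, 28, 35, 28) vary with month length.
This is the last Friday of each month.
November 2033 ends with Friday 2033-11-25.
December 2033 ends with Friday 2033-12-30.
Last Friday of January 2034: 2034-01-27.

2033-11-25, 2033-12-30, 2034-01-27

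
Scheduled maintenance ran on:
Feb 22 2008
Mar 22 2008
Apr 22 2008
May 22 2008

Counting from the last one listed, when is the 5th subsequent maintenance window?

The day-of-month is always 22 (29, 31, 30 days between events).
So this recurs on the 22nd of each month.
June 2008: Jun 22 2008.
Next: July 2008 → Jul 22 2008.
August 2008: Aug 22 2008.
September 2008: Sep 22 2008.
Next: October 2008 → Oct 22 2008.

Oct 22 2008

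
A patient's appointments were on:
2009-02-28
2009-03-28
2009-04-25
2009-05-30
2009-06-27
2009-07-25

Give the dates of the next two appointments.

2009-08-29, 2009-09-26

Every date is a Saturday; gaps 28, 28, 35, 28, 28 days.
Each is the last Saturday of its month (at least one falls on the 29th or later, ruling out '4th Saturday').
Last Saturday of August 2009: 2009-08-29.
Last Saturday of September 2009: 2009-09-26.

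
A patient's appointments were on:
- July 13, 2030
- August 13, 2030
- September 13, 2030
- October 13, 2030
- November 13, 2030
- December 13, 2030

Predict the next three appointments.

Each date is the 13th; the gaps (31, 31, 30, 31, 30) track the month lengths.
The rule is the 13th of each month.
January 2031: January 13, 2031.
Next: February 2031 → February 13, 2031.
March 2031: March 13, 2031.

January 13, 2031; February 13, 2031; March 13, 2031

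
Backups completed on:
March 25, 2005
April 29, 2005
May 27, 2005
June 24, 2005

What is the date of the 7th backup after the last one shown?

January 27, 2006

These are Fridays with 35, 28, 28-day gaps.
Each is the final Friday of its month — April 29, 2005 is past the 28th, so '4th Friday' doesn't fit.
July 2005 ends with Friday July 29, 2005.
Last Friday of August 2005: August 26, 2005.
Last Friday of September 2005: September 30, 2005.
Last Friday of October 2005: October 28, 2005.
Last Friday of November 2005: November 25, 2005.
December 2005 ends with Friday December 30, 2005.
Last Friday of January 2006: January 27, 2006.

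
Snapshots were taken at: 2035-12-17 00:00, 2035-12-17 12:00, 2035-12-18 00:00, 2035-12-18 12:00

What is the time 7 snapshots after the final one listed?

2035-12-22 00:00

Spacing: 12, 12, 12 h — constant 12 h.
2035-12-18 12:00 + 12 h = 2035-12-19 00:00.
2035-12-19 00:00 + 12 h = 2035-12-19 12:00.
2035-12-19 12:00 + 12 h = 2035-12-20 00:00.
2035-12-20 00:00 + 12 h = 2035-12-20 12:00.
2035-12-20 12:00 + 12 h = 2035-12-21 00:00.
2035-12-21 00:00 + 12 h = 2035-12-21 12:00.
2035-12-21 12:00 + 12 h = 2035-12-22 00:00.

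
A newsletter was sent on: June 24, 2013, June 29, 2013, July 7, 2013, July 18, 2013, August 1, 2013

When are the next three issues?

Intervals are 5, 8, 11, 14 days — an arithmetic progression with common difference 3.
Next gap: 17 days. August 1, 2013 + 17 days = August 18, 2013.
Next gap: 20 days. August 18, 2013 + 20 days = September 7, 2013.
Next gap: 23 days. September 7, 2013 + 23 days = September 30, 2013.

August 18, 2013; September 7, 2013; September 30, 2013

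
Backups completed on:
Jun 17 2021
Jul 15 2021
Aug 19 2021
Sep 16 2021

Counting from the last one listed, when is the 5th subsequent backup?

Gaps: 28, 35, 28 days — a mix of 28 and 35. Every date is a Thursday.
Each is the 3rd Thursday of its month.
October 2021 — 3rd Thursday is Oct 21 2021.
3rd Thursday of November 2021: Nov 18 2021.
December 2021 — 3rd Thursday is Dec 16 2021.
January 2022 — 3rd Thursday is Jan 20 2022.
February 2022 — 3rd Thursday is Feb 17 2022.

Feb 17 2022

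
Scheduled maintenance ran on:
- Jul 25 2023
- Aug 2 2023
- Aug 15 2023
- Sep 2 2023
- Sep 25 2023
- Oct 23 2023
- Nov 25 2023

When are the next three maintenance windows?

The spacing grows by 5 each time: 8, 13, 18, 23, 28, 33 days.
Next gap: 38 days. Nov 25 2023 + 38 days = Jan 2 2024.
Next gap: 43 days. Jan 2 2024 + 43 days = Feb 14 2024.
Next gap: 48 days. Feb 14 2024 + 48 days = Apr 2 2024.

Jan 2 2024, Feb 14 2024, Apr 2 2024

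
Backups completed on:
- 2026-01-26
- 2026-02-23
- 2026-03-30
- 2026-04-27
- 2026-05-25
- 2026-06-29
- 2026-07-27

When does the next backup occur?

2026-08-31

These are Mondays with 28, 35, 28, 28, 35, 28-day gaps.
Each is the final Monday of its month — 2026-03-30 is past the 28th, so '4th Monday' doesn't fit.
Last Monday of August 2026: 2026-08-31.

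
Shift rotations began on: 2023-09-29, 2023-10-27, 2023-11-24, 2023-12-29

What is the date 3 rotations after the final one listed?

2024-03-29

These are Fridays with 28, 28, 35-day gaps.
Each is the final Friday of its month — 2023-09-29 is past the 28th, so '4th Friday' doesn't fit.
Last Friday of January 2024: 2024-01-26.
February 2024 ends with Friday 2024-02-23.
March 2024 ends with Friday 2024-03-29.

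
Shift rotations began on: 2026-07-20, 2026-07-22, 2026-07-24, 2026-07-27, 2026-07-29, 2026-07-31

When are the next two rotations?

Every event lands on a Monday or Wednesday or Friday (gaps cycle 2, 2, 3, 2, 2).
So the schedule is: every Monday, Wednesday and Friday.
Next Monday: 2026-08-03.
Next Wednesday: 2026-08-05.

2026-08-03, 2026-08-05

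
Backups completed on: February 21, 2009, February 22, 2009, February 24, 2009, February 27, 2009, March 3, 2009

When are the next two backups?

March 8, 2009; March 14, 2009

Gaps: 1, 2, 3, 4 days — each gap is 1 larger than the previous one.
Next gap: 5 days. March 3, 2009 + 5 days = March 8, 2009.
Next gap: 6 days. March 8, 2009 + 6 days = March 14, 2009.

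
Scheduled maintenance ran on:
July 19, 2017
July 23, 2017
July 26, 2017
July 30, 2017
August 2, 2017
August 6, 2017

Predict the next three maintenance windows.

August 9, 2017; August 13, 2017; August 16, 2017

The gap pattern 4, 3, 4, 3, 4 repeats every 2 events.
These are the Wednesdays and Sundays of each week.
The following Wednesday is August 9, 2017.
The following Sunday is August 13, 2017.
The following Wednesday is August 16, 2017.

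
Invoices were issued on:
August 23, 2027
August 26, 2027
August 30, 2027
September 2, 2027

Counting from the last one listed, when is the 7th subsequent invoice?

The gap pattern 3, 4, 3 repeats every 2 events.
These are the Mondays and Thursdays of each week.
The following Monday is September 6, 2027.
Next Thursday: September 9, 2027.
The following Monday is September 13, 2027.
Next Thursday: September 16, 2027.
The following Monday is September 20, 2027.
The following Thursday is September 23, 2027.
Next Monday: September 27, 2027.

September 27, 2027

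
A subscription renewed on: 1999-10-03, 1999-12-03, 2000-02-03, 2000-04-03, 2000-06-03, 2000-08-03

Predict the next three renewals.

2000-10-03, 2000-12-03, 2001-02-03

Each date is the 3rd; the gaps (61, 62, 60, 61, 61) track the month lengths.
The rule is the 3rd of every 2 months.
October 2000: 2000-10-03.
Next: December 2000 → 2000-12-03.
February 2001: 2001-02-03.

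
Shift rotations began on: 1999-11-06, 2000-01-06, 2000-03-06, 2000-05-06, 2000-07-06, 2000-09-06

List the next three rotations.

Gaps: 61, 60, 61, 61, 62 days — not constant. Every event is on the 6th of the month.
Pattern: the 6th of every 2 months.
November 2000: 2000-11-06.
January 2001: 2001-01-06.
Next: March 2001 → 2001-03-06.

2000-11-06, 2001-01-06, 2001-03-06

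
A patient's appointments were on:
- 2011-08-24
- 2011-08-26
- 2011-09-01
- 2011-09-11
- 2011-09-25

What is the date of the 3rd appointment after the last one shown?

Intervals are 2, 6, 10, 14 days — an arithmetic progression with common difference 4.
Next gap: 18 days. 2011-09-25 + 18 days = 2011-10-13.
Next gap: 22 days. 2011-10-13 + 22 days = 2011-11-04.
Next gap: 26 days. 2011-11-04 + 26 days = 2011-11-30.

2011-11-30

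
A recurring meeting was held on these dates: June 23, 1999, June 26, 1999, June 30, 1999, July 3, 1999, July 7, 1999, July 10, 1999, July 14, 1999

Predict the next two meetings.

July 17, 1999; July 21, 1999

Gaps: 3, 4, 3, 4, 3, 4 days — not constant, but cyclic with period 2.
The events fall on every Wednesday and Saturday.
Next Saturday: July 17, 1999.
The following Wednesday is July 21, 1999.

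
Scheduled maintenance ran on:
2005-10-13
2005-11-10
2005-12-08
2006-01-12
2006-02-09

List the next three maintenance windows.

Gaps: 28, 28, 35, 28 days — a mix of 28 and 35. Every date is a Thursday.
Each is the 2nd Thursday of its month.
March 2006 — 2nd Thursday is 2006-03-09.
2nd Thursday of April 2006: 2006-04-13.
May 2006 — 2nd Thursday is 2006-05-11.

2006-03-09, 2006-04-13, 2006-05-11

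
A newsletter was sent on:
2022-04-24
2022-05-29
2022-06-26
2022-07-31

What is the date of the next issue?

2022-08-28

These are Sundays with 35, 28, 35-day gaps.
Each is the final Sunday of its month — 2022-05-29 is past the 28th, so '4th Sunday' doesn't fit.
August 2022 ends with Sunday 2022-08-28.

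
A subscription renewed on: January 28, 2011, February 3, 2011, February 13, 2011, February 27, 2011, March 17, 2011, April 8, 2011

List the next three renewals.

Intervals are 6, 10, 14, 18, 22 days — an arithmetic progression with common difference 4.
Next gap: 26 days. April 8, 2011 + 26 days = May 4, 2011.
Next gap: 30 days. May 4, 2011 + 30 days = June 3, 2011.
Next gap: 34 days. June 3, 2011 + 34 days = July 7, 2011.

May 4, 2011; June 3, 2011; July 7, 2011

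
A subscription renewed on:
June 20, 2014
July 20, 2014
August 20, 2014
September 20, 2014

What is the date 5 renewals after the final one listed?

February 20, 2015

Each date is the 20th; the gaps (30, 31, 31) track the month lengths.
The rule is the 20th of each month.
Next: October 2014 → October 20, 2014.
November 2014: November 20, 2014.
December 2014: December 20, 2014.
January 2015: January 20, 2015.
February 2015: February 20, 2015.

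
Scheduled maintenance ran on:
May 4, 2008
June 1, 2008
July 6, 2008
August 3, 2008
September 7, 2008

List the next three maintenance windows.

All dates are Sundays, 28, 35, 28, 35 days apart.
Specifically, the 1st Sunday of each month.
1st Sunday of October 2008: October 5, 2008.
1st Sunday of November 2008: November 2, 2008.
December 2008 — 1st Sunday is December 7, 2008.

October 5, 2008; November 2, 2008; December 7, 2008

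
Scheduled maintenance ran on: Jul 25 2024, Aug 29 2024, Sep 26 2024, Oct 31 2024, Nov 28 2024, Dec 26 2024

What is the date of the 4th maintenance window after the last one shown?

All Thursdays; the gaps (35, 28, 35, 28, 28) vary with month length.
This is the last Thursday of each month.
January 2025 ends with Thursday Jan 30 2025.
Last Thursday of February 2025: Feb 27 2025.
March 2025 ends with Thursday Mar 27 2025.
Last Thursday of April 2025: Apr 24 2025.

Apr 24 2025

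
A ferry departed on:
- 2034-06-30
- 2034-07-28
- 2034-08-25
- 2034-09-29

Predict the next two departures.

2034-10-27, 2034-11-24

Every date is a Friday; gaps 28, 28, 35 days.
Each is the last Friday of its month (at least one falls on the 29th or later, ruling out '4th Friday').
Last Friday of October 2034: 2034-10-27.
November 2034 ends with Friday 2034-11-24.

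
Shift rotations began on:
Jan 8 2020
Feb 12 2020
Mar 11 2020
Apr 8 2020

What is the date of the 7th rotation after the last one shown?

Nov 11 2020

All dates are Wednesdays, 35, 28, 28 days apart.
Specifically, the 2nd Wednesday of each month.
2nd Wednesday of May 2020: May 13 2020.
2nd Wednesday of June 2020: Jun 10 2020.
2nd Wednesday of July 2020: Jul 8 2020.
August 2020 — 2nd Wednesday is Aug 12 2020.
2nd Wednesday of September 2020: Sep 9 2020.
October 2020 — 2nd Wednesday is Oct 14 2020.
November 2020 — 2nd Wednesday is Nov 11 2020.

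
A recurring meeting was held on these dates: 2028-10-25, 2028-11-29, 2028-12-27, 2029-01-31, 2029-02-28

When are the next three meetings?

2029-03-28, 2029-04-25, 2029-05-30

Every date is a Wednesday; gaps 35, 28, 35, 28 days.
Each is the last Wednesday of its month (at least one falls on the 29th or later, ruling out '4th Wednesday').
March 2029 ends with Wednesday 2029-03-28.
Last Wednesday of April 2029: 2029-04-25.
Last Wednesday of May 2029: 2029-05-30.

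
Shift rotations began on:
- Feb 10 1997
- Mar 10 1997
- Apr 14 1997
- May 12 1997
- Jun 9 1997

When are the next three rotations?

Gaps: 28, 35, 28, 28 days — a mix of 28 and 35. Every date is a Monday.
Each is the 2nd Monday of its month.
July 1997 — 2nd Monday is Jul 14 1997.
August 1997 — 2nd Monday is Aug 11 1997.
2nd Monday of September 1997: Sep 8 1997.

Jul 14 1997, Aug 11 1997, Sep 8 1997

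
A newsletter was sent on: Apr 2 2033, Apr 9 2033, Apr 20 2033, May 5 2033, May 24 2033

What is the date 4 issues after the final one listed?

Gaps: 7, 11, 15, 19 days — each gap is 4 larger than the previous one.
Next gap: 23 days. May 24 2033 + 23 days = Jun 16 2033.
Next gap: 27 days. Jun 16 2033 + 27 days = Jul 13 2033.
Next gap: 31 days. Jul 13 2033 + 31 days = Aug 13 2033.
Next gap: 35 days. Aug 13 2033 + 35 days = Sep 17 2033.

Sep 17 2033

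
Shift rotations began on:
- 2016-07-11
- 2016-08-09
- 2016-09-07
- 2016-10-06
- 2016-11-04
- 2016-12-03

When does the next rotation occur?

The spacing is 29, 29, 29, 29, 29 days — always 29 days.
2016-12-03 + 29 days = 2017-01-01.

2017-01-01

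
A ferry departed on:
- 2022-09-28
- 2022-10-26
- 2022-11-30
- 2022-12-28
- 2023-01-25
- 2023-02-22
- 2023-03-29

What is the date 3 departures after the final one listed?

2023-06-28

These are Wednesdays with 28, 35, 28, 28, 28, 35-day gaps.
Each is the final Wednesday of its month — 2022-11-30 is past the 28th, so '4th Wednesday' doesn't fit.
Last Wednesday of April 2023: 2023-04-26.
Last Wednesday of May 2023: 2023-05-31.
Last Wednesday of June 2023: 2023-06-28.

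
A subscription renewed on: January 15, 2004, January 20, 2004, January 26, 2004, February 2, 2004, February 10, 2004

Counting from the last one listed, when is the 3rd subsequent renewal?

Intervals are 5, 6, 7, 8 days — an arithmetic progression with common difference 1.
Next gap: 9 days. February 10, 2004 + 9 days = February 19, 2004.
Next gap: 10 days. February 19, 2004 + 10 days = February 29, 2004.
Next gap: 11 days. February 29, 2004 + 11 days = March 11, 2004.

March 11, 2004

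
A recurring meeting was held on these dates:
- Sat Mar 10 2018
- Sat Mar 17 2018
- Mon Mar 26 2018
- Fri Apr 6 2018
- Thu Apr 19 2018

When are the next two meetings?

Fri May 4 2018, Mon May 21 2018

Gaps: 7, 9, 11, 13 days — each gap is 2 larger than the previous one.
Next gap: 15 days. Thu Apr 19 2018 + 15 days = Fri May 4 2018.
Next gap: 17 days. Fri May 4 2018 + 17 days = Mon May 21 2018.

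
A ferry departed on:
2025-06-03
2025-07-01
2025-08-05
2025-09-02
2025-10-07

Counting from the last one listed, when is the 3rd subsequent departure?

2026-01-06

These are Tuesdays at 28- or 35-day spacing (28, 35, 28, 35).
The pattern: 1st Tuesday of the month.
1st Tuesday of November 2025: 2025-11-04.
1st Tuesday of December 2025: 2025-12-02.
January 2026 — 1st Tuesday is 2026-01-06.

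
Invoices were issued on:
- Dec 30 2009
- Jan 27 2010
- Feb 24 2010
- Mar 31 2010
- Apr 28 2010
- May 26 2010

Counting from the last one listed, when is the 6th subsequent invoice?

Nov 24 2010

All Wednesdays; the gaps (28, 28, 35, 28, 28) vary with month length.
This is the last Wednesday of each month.
Last Wednesday of June 2010: Jun 30 2010.
Last Wednesday of July 2010: Jul 28 2010.
August 2010 ends with Wednesday Aug 25 2010.
Last Wednesday of September 2010: Sep 29 2010.
October 2010 ends with Wednesday Oct 27 2010.
November 2010 ends with Wednesday Nov 24 2010.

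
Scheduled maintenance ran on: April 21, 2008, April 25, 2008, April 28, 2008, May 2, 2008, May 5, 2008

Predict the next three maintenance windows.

May 9, 2008; May 12, 2008; May 16, 2008

The gap pattern 4, 3, 4, 3 repeats every 2 events.
These are the Mondays and Fridays of each week.
The following Friday is May 9, 2008.
The following Monday is May 12, 2008.
Next Friday: May 16, 2008.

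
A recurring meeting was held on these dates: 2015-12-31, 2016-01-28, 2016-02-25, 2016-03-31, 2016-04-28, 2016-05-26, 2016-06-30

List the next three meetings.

All Thursdays; the gaps (28, 28, 35, 28, 28, 35) vary with month length.
This is the last Thursday of each month.
July 2016 ends with Thursday 2016-07-28.
August 2016 ends with Thursday 2016-08-25.
September 2016 ends with Thursday 2016-09-29.

2016-07-28, 2016-08-25, 2016-09-29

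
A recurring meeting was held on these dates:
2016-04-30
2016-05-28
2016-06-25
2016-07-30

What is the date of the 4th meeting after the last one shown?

2016-11-26

Every date is a Saturday; gaps 28, 28, 35 days.
Each is the last Saturday of its month (at least one falls on the 29th or later, ruling out '4th Saturday').
August 2016 ends with Saturday 2016-08-27.
September 2016 ends with Saturday 2016-09-24.
October 2016 ends with Saturday 2016-10-29.
Last Saturday of November 2016: 2016-11-26.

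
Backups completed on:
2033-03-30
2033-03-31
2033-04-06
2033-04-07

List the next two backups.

2033-04-13, 2033-04-14

Every event lands on a Wednesday or Thursday (gaps cycle 1, 6, 1).
So the schedule is: every Wednesday and Thursday.
Next Wednesday: 2033-04-13.
The following Thursday is 2033-04-14.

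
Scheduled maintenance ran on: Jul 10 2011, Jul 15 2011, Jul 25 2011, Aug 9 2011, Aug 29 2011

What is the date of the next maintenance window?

Sep 23 2011

Gaps: 5, 10, 15, 20 days — each gap is 5 larger than the previous one.
Next gap: 25 days. Aug 29 2011 + 25 days = Sep 23 2011.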